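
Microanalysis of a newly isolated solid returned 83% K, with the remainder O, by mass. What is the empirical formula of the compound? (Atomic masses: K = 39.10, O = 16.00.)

K2O

Assume 100 g: 83 g K, 17 g O.
Moles — K: 83 / 39.10 = 2.123 mol; O: 17 / 16.00 = 1.062 mol
Divide by the smallest (1.062 mol O): K 1.998, O 1.000
≈ 2:1 → K2O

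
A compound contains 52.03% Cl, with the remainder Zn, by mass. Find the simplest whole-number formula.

Assume 100 g: 52.03 g Cl, 47.97 g Zn.
Cl: 52.03 g ÷ 35.45 g/mol = 1.468 mol
Zn: 47.97 g ÷ 65.38 g/mol = 0.7337 mol
Ratios (÷ 0.7337): Cl 2.000, Zn 1.000
≈ 2:1 → Cl2Zn

Cl2Zn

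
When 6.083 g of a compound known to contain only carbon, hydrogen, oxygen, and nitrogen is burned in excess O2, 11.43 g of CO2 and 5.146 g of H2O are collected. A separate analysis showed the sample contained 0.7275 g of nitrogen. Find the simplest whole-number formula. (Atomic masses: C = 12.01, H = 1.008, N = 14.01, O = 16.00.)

mol C = 11.43 / 44.01 = 0.2597; mass C = 0.2597 × 12.01 = 3.119 g
mol H = 2 × (5.146 / 18.02) = 0.5711; mass H = 0.5711 × 1.008 = 0.5757 g
mol N = 0.7275 / 14.01 = 0.05193
mass O = 6.083 − (4.422) = 1.661 g → mol O = 0.1038
Smallest is N at 0.05193 mol; normalising gives C 5.001, H 10.999, N 1.000, O 1.999
≈ 5:11:1:2 → C5H11NO2

C5H11NO2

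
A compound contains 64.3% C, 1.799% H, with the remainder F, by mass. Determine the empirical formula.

C3HF

Assume 100 g: 64.3 g C, 1.799 g H, 33.901 g F.
Moles — C: 64.3 / 12.01 = 5.354 mol; H: 1.799 / 1.008 = 1.785 mol; F: 33.901 / 19.00 = 1.784 mol
Divide by the smallest (1.784 mol F): C 3.001, H 1.000, F 1.000
Ratio ≈ 3:1:1, so the empirical formula is C3HF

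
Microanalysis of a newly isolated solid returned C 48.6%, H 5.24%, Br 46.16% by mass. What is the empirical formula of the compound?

C7H9Br

Assume 100 g: 48.6 g C, 5.24 g H, 46.16 g Br.
Moles — C: 48.6 / 12.01 = 4.047 mol; H: 5.24 / 1.008 = 5.198 mol; Br: 46.16 / 79.90 = 0.5777 mol
Smallest is Br at 0.5777 mol; normalising gives C 7.004, H 8.998, Br 1.000
Ratio ≈ 7:9:1, so the empirical formula is C7H9Br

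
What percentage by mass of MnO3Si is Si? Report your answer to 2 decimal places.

Molar mass = 1(54.94) + 3(16.00) + 1(28.09) = 131.030 g/mol
Mass of Si per mole = 1 × 28.09 = 28.090 g
% Si = 28.090 / 131.030 × 100 = 21.44%

21.44%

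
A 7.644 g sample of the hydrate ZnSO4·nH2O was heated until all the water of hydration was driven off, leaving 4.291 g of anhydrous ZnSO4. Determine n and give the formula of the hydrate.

ZnSO4·7H2O

Mass of water lost = 7.644 − 4.291 = 3.353 g → 3.353 / 18.02 = 0.1861 mol H2O
Molar mass of ZnSO4 = 161.45 g/mol → mol ZnSO4 = 4.291 / 161.45 = 0.02658
n = 0.1861 / 0.02658 = 7.00 ≈ 7 → ZnSO4·7H2O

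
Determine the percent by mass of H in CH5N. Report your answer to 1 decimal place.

Molar mass = 1(12.01) + 5(1.008) + 1(14.01) = 31.060 g/mol
Mass of H per mole = 5 × 1.008 = 5.040 g
% H = 5.040 / 31.060 × 100 = 16.2%

16.2%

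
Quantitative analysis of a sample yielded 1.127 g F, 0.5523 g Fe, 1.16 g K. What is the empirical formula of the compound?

Moles — F: 1.127 / 19.00 = 0.05932 mol; Fe: 0.5523 / 55.85 = 0.009889 mol; K: 1.16 / 39.10 = 0.02967 mol
Smallest is Fe at 0.009889 mol; normalising gives F 5.998, Fe 1.000, K 3.000
Ratio ≈ 6:1:3, so the empirical formula is F6FeK3

F6FeK3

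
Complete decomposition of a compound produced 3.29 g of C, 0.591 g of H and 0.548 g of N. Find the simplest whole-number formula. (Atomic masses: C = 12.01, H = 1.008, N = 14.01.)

C7H15N

Moles — C: 3.29 / 12.01 = 0.2739 mol; H: 0.591 / 1.008 = 0.5863 mol; N: 0.548 / 14.01 = 0.03911 mol
Divide by the smallest (0.03911 mol N): C 7.003, H 14.989, N 1.000
→ C7H15N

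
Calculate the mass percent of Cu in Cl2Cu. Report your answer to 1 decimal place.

Molar mass = 2(35.45) + 1(63.55) = 134.450 g/mol
Mass of Cu per mole = 1 × 63.55 = 63.550 g
% Cu = 63.550 / 134.450 × 100 = 47.3%

47.3%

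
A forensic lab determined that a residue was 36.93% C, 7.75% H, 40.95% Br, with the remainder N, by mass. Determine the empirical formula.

C6H15BrN2

Assume 100 g: 36.93 g C, 7.75 g H, 40.95 g Br, 14.37 g N.
n(C) = 36.93/12.01 = 3.075, n(H) = 7.75/1.008 = 7.688, n(Br) = 40.95/79.90 = 0.5125, n(N) = 14.37/14.01 = 1.026
Ratios (÷ 0.5125): C 6.000, H 15.001, Br 1.000, N 2.001
→ C6H15BrN2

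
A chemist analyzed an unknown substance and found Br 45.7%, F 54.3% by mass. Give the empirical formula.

Assume 100 g: 45.7 g Br, 54.3 g F.
Br: 45.7 g ÷ 79.90 g/mol = 0.572 mol
F: 54.3 g ÷ 19.00 g/mol = 2.858 mol
Ratios (÷ 0.572): Br 1.000, F 4.997
→ BrF5

BrF5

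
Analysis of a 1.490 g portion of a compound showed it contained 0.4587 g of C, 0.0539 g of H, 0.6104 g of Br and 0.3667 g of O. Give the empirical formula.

C5H7BrO3

C: 0.4587 g ÷ 12.01 g/mol = 0.03819 mol
H: 0.0539 g ÷ 1.008 g/mol = 0.05347 mol
Br: 0.6104 g ÷ 79.90 g/mol = 0.00764 mol
O: 0.3667 g ÷ 16.00 g/mol = 0.02292 mol
Divide by the smallest (0.00764 mol Br): C 4.999, H 6.999, Br 1.000, O 3.000
→ C5H7BrO3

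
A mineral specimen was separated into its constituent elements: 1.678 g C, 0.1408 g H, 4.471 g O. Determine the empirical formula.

CHO2

n(C) = 1.678/12.01 = 0.1397, n(H) = 0.1408/1.008 = 0.1397, n(O) = 4.471/16.00 = 0.2794
Divide by the smallest (0.1397 mol H): C 1.000, H 1.000, O 2.001
→ CHO2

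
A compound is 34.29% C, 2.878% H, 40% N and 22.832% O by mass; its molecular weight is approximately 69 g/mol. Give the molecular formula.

Assume 100 g: 34.29 g C, 2.878 g H, 40 g N, 22.832 g O.
n(C) = 34.29/12.01 = 2.855, n(H) = 2.878/1.008 = 2.855, n(N) = 40/14.01 = 2.855, n(O) = 22.832/16.00 = 1.427
Ratios (÷ 1.427): C 2.001, H 2.001, N 2.001, O 1.000
Ratio ≈ 2:2:2:1, so the empirical formula is C2H2N2O
Empirical-formula mass = 70.06 g/mol
n = 69 / 70.06 = 0.98 ≈ 1
Molecular formula = empirical formula = C2H2N2O

C2H2N2O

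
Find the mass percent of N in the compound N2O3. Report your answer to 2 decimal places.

36.86%

Molar mass = 2(14.01) + 3(16.00) = 76.020 g/mol
Mass of N per mole = 2 × 14.01 = 28.020 g
% N = 28.020 / 76.020 × 100 = 36.86%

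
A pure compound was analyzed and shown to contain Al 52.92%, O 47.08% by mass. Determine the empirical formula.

Assume 100 g: 52.92 g Al, 47.08 g O.
n(Al) = 52.92/26.98 = 1.961, n(O) = 47.08/16.00 = 2.942
Ratios (÷ 1.961): Al 1.000, O 1.500
Multiply by 2: Al 2.00, O 3.00 → Al2O3

Al2O3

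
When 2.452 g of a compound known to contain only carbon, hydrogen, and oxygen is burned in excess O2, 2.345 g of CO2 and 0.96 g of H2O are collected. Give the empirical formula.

CH2O2

mol C = 2.345 / 44.01 = 0.05328; mass C = 0.05328 × 12.01 = 0.6399 g
mol H = 2 × (0.96 / 18.02) = 0.1065; mass H = 0.1065 × 1.008 = 0.1074 g
mass O = 2.452 − (0.7473) = 1.705 g → mol O = 0.1065
Divide by the smallest (0.05328 mol C): C 1.000, H 2.000, O 2.000
Ratio ≈ 1:2:2, so the empirical formula is CH2O2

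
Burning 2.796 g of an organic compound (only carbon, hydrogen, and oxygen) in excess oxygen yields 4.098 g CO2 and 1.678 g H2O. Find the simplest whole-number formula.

CH2O

mol C = 4.098 / 44.01 = 0.09312; mass C = 0.09312 × 12.01 = 1.118 g
mol H = 2 × (1.678 / 18.02) = 0.1862; mass H = 0.1862 × 1.008 = 0.1877 g
mass O = 2.796 − (1.306) = 1.490 g → mol O = 0.09312
Divide by the smallest (0.09312 mol C): C 1.000, H 2.000, O 1.000
≈ 1:2:1 → CH2O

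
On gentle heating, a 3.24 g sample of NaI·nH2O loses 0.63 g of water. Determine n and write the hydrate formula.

NaI·2H2O

Mass of anhydrous NaI = 3.24 − 0.63 = 2.61 g
mol H2O = 0.63 / 18.02 = 0.03496
Molar mass of NaI = 149.89 g/mol → mol NaI = 2.61 / 149.89 = 0.01741
n = 0.03496 / 0.01741 = 2.01 ≈ 2 → NaI·2H2O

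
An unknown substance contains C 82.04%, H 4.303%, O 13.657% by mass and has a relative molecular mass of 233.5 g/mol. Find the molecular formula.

Assume 100 g: 82.04 g C, 4.303 g H, 13.657 g O.
C: 82.04 g ÷ 12.01 g/mol = 6.831 mol
H: 4.303 g ÷ 1.008 g/mol = 4.269 mol
O: 13.657 g ÷ 16.00 g/mol = 0.8536 mol
Smallest is O at 0.8536 mol; normalising gives C 8.003, H 5.001, O 1.000
→ C8H5O
Empirical-formula mass = 117.12 g/mol
n = 233.5 / 117.12 = 1.99 ≈ 2
Molecular formula = (C8H5O)×2 = C16H10O2

C16H10O2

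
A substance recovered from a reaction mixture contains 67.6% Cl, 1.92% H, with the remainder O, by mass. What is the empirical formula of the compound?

ClHO

Assume 100 g: 67.6 g Cl, 1.92 g H, 30.48 g O.
Moles — Cl: 67.6 / 35.45 = 1.907 mol; H: 1.92 / 1.008 = 1.905 mol; O: 30.48 / 16.00 = 1.905 mol
Smallest is H at 1.905 mol; normalising gives Cl 1.001, H 1.000, O 1.000
Ratio ≈ 1:1:1, so the empirical formula is ClHO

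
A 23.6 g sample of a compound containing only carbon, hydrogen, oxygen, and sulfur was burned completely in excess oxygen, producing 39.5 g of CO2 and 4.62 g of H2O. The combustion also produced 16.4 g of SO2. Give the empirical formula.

C7H4O2S2

mol C = 39.5 / 44.01 = 0.8975; mass C = 0.8975 × 12.01 = 10.78 g
mol H = 2 × (4.62 / 18.02) = 0.5128; mass H = 0.5128 × 1.008 = 0.5169 g
mol S = 16.4 / 64.07 = 0.2560; mass S = 8.209 g
mass O = 23.6 − (19.51) = 4.095 g → mol O = 0.2559
Divide by the smallest (0.2559 mol O): C 3.507, H 2.004, O 1.000, S 1.000
Scaling by 2: C 7.01, H 4.01, O 2.00, S 2.00 → C7H4O2S2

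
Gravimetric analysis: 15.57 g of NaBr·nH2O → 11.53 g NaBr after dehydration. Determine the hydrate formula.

NaBr·2H2O

Mass of water lost = 15.57 − 11.53 = 4.04 g → 4.04 / 18.02 = 0.2242 mol H2O
Molar mass of NaBr = 102.89 g/mol → mol NaBr = 11.53 / 102.89 = 0.1121
n = 0.2242 / 0.1121 = 2.00 ≈ 2 → NaBr·2H2O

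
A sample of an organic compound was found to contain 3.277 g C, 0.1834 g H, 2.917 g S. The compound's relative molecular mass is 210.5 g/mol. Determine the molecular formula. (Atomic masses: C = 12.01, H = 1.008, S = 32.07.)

n(C) = 3.277/12.01 = 0.2729, n(H) = 0.1834/1.008 = 0.1819, n(S) = 2.917/32.07 = 0.09096
Divide by the smallest (0.09096 mol S): C 3.000, H 2.000, S 1.000
≈ 3:2:1 → C3H2S
Empirical-formula mass = 70.12 g/mol
n = 210.5 / 70.12 = 3.00 ≈ 3
Molecular formula = (C3H2S)×3 = C9H6S3

C9H6S3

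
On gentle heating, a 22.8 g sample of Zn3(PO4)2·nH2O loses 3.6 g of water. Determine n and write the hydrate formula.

Mass of anhydrous Zn3(PO4)2 = 22.8 − 3.6 = 19.2 g
mol H2O = 3.6 / 18.02 = 0.1998
Molar mass of Zn3(PO4)2 = 386.08 g/mol → mol Zn3(PO4)2 = 19.2 / 386.08 = 0.04973
n = 0.1998 / 0.04973 = 4.02 ≈ 4 → Zn3(PO4)2·4H2O

Zn3(PO4)2·4H2O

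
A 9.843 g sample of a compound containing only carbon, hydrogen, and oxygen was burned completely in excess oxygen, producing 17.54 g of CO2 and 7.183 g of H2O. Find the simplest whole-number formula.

C3H6O2

mol C = 17.54 / 44.01 = 0.3985; mass C = 0.3985 × 12.01 = 4.787 g
mol H = 2 × (7.183 / 18.02) = 0.7972; mass H = 0.7972 × 1.008 = 0.8036 g
mass O = 9.843 − (5.590) = 4.253 g → mol O = 0.2658
Ratios (÷ 0.2658): C 1.499, H 2.999, O 1.000
Scaling by 2: C 3.00, H 6.00, O 2.00 → C3H6O2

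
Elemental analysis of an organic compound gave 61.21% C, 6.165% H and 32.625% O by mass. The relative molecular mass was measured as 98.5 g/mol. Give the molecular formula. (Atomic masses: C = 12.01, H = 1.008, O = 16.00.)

Assume 100 g: 61.21 g C, 6.165 g H, 32.625 g O.
C: 61.21 g ÷ 12.01 g/mol = 5.097 mol
H: 6.165 g ÷ 1.008 g/mol = 6.116 mol
O: 32.625 g ÷ 16.00 g/mol = 2.039 mol
Smallest is O at 2.039 mol; normalising gives C 2.499, H 2.999, O 1.000
×2: C 5.00, H 6.00, O 2.00 → C5H6O2
Empirical-formula mass = 98.10 g/mol
n = 98.5 / 98.10 = 1.00 ≈ 1
Molecular formula = empirical formula = C5H6O2

C5H6O2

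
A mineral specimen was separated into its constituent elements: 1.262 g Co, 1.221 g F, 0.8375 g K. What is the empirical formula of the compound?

CoF3K

Moles — Co: 1.262 / 58.93 = 0.02142 mol; F: 1.221 / 19.00 = 0.06426 mol; K: 0.8375 / 39.10 = 0.02142 mol
Ratios (÷ 0.02142): Co 1.000, F 3.001, K 1.000
≈ 1:3:1 → CoF3K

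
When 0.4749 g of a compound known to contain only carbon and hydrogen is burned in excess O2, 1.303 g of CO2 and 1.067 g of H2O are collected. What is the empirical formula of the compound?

CH4

mol C = 1.303 / 44.01 = 0.02961; mass C = 0.02961 × 12.01 = 0.3556 g
mol H = 2 × (1.067 / 18.02) = 0.1184; mass H = 0.1184 × 1.008 = 0.1194 g
Smallest is C at 0.02961 mol; normalising gives C 1.000, H 4.000
→ CH4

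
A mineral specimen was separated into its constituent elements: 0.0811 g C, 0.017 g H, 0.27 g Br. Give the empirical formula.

Moles — C: 0.0811 / 12.01 = 0.006753 mol; H: 0.017 / 1.008 = 0.01687 mol; Br: 0.27 / 79.90 = 0.003379 mol
Divide by the smallest (0.003379 mol Br): C 1.998, H 4.991, Br 1.000
≈ 2:5:1 → C2H5Br

C2H5Br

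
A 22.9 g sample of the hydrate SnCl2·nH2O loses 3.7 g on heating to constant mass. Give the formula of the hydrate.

SnCl2·2H2O

Mass of anhydrous SnCl2 = 22.9 − 3.7 = 19.2 g
mol H2O = 3.7 / 18.02 = 0.2053
Molar mass of SnCl2 = 189.61 g/mol → mol SnCl2 = 19.2 / 189.61 = 0.1013
n = 0.2053 / 0.1013 = 2.03 ≈ 2 → SnCl2·2H2O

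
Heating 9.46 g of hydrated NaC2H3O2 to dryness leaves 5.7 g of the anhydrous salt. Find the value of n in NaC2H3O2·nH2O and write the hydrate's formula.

Mass of water lost = 9.46 − 5.7 = 3.76 g → 3.76 / 18.02 = 0.2087 mol H2O
Molar mass of NaC2H3O2 = 82.03 g/mol → mol NaC2H3O2 = 5.7 / 82.03 = 0.06948
n = 0.2087 / 0.06948 = 3.00 ≈ 3 → NaC2H3O2·3H2O

NaC2H3O2·3H2O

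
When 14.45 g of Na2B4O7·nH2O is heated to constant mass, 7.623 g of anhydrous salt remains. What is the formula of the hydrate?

Na2B4O7·10H2O

Mass of water lost = 14.45 − 7.623 = 6.827 g → 6.827 / 18.02 = 0.3789 mol H2O
Molar mass of Na2B4O7 = 201.22 g/mol → mol Na2B4O7 = 7.623 / 201.22 = 0.03788
n = 0.3789 / 0.03788 = 10.00 ≈ 10 → Na2B4O7·10H2O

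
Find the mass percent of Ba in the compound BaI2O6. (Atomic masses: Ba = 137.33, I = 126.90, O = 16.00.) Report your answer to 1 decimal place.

28.2%

Molar mass = 1(137.33) + 2(126.90) + 6(16.00) = 487.130 g/mol
Mass of Ba per mole = 1 × 137.33 = 137.330 g
% Ba = 137.330 / 487.130 × 100 = 28.2%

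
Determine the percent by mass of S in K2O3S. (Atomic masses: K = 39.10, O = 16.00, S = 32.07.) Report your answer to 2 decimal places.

Molar mass = 2(39.10) + 3(16.00) + 1(32.07) = 158.270 g/mol
Mass of S per mole = 1 × 32.07 = 32.070 g
% S = 32.070 / 158.270 × 100 = 20.26%

20.26%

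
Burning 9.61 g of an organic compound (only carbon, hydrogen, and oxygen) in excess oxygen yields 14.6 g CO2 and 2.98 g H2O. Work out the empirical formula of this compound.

CHO

mol C = 14.6 / 44.01 = 0.3317; mass C = 0.3317 × 12.01 = 3.984 g
mol H = 2 × (2.98 / 18.02) = 0.3307; mass H = 0.3307 × 1.008 = 0.3334 g
mass O = 9.61 − (4.318) = 5.292 g → mol O = 0.3308
Ratios (÷ 0.3307): C 1.003, H 1.000, O 1.000
Ratio ≈ 1:1:1, so the empirical formula is CHO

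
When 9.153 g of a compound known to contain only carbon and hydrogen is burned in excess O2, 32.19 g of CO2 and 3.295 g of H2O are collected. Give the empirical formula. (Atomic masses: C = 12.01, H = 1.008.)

mol C = 32.19 / 44.01 = 0.7314; mass C = 0.7314 × 12.01 = 8.784 g
mol H = 2 × (3.295 / 18.02) = 0.3657; mass H = 0.3657 × 1.008 = 0.3686 g
Smallest is H at 0.3657 mol; normalising gives C 2.000, H 1.000
≈ 2:1 → C2H

C2H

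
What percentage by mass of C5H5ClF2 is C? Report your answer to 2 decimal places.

43.34%

Molar mass = 5(12.01) + 5(1.008) + 1(35.45) + 2(19.00) = 138.540 g/mol
Mass of C per mole = 5 × 12.01 = 60.050 g
% C = 60.050 / 138.540 × 100 = 43.34%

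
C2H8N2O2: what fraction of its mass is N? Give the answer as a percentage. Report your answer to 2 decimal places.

30.42%

Molar mass = 2(12.01) + 8(1.008) + 2(14.01) + 2(16.00) = 92.104 g/mol
Mass of N per mole = 2 × 14.01 = 28.020 g
% N = 28.020 / 92.104 × 100 = 30.42%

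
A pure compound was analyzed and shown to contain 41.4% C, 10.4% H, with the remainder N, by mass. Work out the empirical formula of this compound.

CH3N

Assume 100 g: 41.4 g C, 10.4 g H, 48.2 g N.
n(C) = 41.4/12.01 = 3.447, n(H) = 10.4/1.008 = 10.32, n(N) = 48.2/14.01 = 3.44
Ratios (÷ 3.44): C 1.002, H 2.999, N 1.000
≈ 1:3:1 → CH3N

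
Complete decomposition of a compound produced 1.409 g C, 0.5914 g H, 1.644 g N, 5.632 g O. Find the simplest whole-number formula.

n(C) = 1.409/12.01 = 0.1173, n(H) = 0.5914/1.008 = 0.5867, n(N) = 1.644/14.01 = 0.1173, n(O) = 5.632/16.00 = 0.352
Ratios (÷ 0.1173): C 1.000, H 5.001, N 1.000, O 3.000
≈ 1:5:1:3 → CH5NO3

CH5NO3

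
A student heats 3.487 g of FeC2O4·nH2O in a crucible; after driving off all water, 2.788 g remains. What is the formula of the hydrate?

FeC2O4·2H2O

Mass of water lost = 3.487 − 2.788 = 0.699 g → 0.699 / 18.02 = 0.03879 mol H2O
Molar mass of FeC2O4 = 143.87 g/mol → mol FeC2O4 = 2.788 / 143.87 = 0.01938
n = 0.03879 / 0.01938 = 2.00 ≈ 2 → FeC2O4·2H2O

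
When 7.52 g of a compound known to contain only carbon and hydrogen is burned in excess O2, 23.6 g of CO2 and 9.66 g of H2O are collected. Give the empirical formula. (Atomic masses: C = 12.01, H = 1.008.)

CH2

mol C = 23.6 / 44.01 = 0.5362; mass C = 0.5362 × 12.01 = 6.440 g
mol H = 2 × (9.66 / 18.02) = 1.072; mass H = 1.072 × 1.008 = 1.081 g
Ratios (÷ 0.5362): C 1.000, H 1.999
Ratio ≈ 1:2, so the empirical formula is CH2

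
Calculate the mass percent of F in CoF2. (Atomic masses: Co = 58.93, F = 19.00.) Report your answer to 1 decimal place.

39.2%

Molar mass = 1(58.93) + 2(19.00) = 96.930 g/mol
Mass of F per mole = 2 × 19.00 = 38.000 g
% F = 38.000 / 96.930 × 100 = 39.2%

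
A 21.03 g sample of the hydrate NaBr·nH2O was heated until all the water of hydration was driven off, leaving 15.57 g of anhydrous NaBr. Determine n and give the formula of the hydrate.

NaBr·2H2O

Mass of water lost = 21.03 − 15.57 = 5.46 g → 5.46 / 18.02 = 0.303 mol H2O
Molar mass of NaBr = 102.89 g/mol → mol NaBr = 15.57 / 102.89 = 0.1513
n = 0.303 / 0.1513 = 2.00 ≈ 2 → NaBr·2H2O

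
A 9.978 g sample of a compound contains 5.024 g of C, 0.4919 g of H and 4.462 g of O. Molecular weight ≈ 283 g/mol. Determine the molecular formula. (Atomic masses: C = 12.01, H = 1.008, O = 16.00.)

n(C) = 5.024/12.01 = 0.4183, n(H) = 0.4919/1.008 = 0.488, n(O) = 4.462/16.00 = 0.2789
Ratios (÷ 0.2789): C 1.500, H 1.750, O 1.000
Scaling by 4: C 6.00, H 7.00, O 4.00 → C6H7O4
Empirical-formula mass = 143.12 g/mol
n = 283 / 143.12 = 1.98 ≈ 2
Molecular formula = (C6H7O4)×2 = C12H14O8

C12H14O8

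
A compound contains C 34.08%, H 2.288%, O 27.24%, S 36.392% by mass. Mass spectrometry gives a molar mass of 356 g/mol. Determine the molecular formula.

Assume 100 g: 34.08 g C, 2.288 g H, 27.24 g O, 36.392 g S.
n(C) = 34.08/12.01 = 2.838, n(H) = 2.288/1.008 = 2.27, n(O) = 27.24/16.00 = 1.702, n(S) = 36.392/32.07 = 1.135
Ratios (÷ 1.135): C 2.501, H 2.000, O 1.500, S 1.000
Multiply by 2: C 5.00, H 4.00, O 3.00, S 2.00 → C5H4O3S2
Empirical-formula mass = 176.22 g/mol
n = 356 / 176.22 = 2.02 ≈ 2
Molecular formula = (C5H4O3S2)×2 = C10H8O6S4

C10H8O6S4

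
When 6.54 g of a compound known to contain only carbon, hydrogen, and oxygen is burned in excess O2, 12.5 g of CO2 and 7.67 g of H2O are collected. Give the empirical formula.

C2H6O

mol C = 12.5 / 44.01 = 0.2840; mass C = 0.2840 × 12.01 = 3.411 g
mol H = 2 × (7.67 / 18.02) = 0.8513; mass H = 0.8513 × 1.008 = 0.8581 g
mass O = 6.54 − (4.269) = 2.271 g → mol O = 0.1419
Divide by the smallest (0.1419 mol O): C 2.001, H 5.998, O 1.000
→ C2H6O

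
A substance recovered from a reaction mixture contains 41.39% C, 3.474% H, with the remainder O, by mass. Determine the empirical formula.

Assume 100 g: 41.39 g C, 3.474 g H, 55.136 g O.
n(C) = 41.39/12.01 = 3.446, n(H) = 3.474/1.008 = 3.446, n(O) = 55.136/16.00 = 3.446
Divide by the smallest (3.446 mol O): C 1.000, H 1.000, O 1.000
→ CHO

CHO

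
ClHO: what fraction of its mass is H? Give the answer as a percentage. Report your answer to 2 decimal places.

1.92%

Molar mass = 1(35.45) + 1(1.008) + 1(16.00) = 52.458 g/mol
Mass of H per mole = 1 × 1.008 = 1.008 g
% H = 1.008 / 52.458 × 100 = 1.92%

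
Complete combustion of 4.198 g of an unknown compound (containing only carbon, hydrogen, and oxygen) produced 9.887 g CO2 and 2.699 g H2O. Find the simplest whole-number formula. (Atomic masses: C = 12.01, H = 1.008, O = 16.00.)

mol C = 9.887 / 44.01 = 0.2247; mass C = 0.2247 × 12.01 = 2.698 g
mol H = 2 × (2.699 / 18.02) = 0.2996; mass H = 0.2996 × 1.008 = 0.3020 g
mass O = 4.198 − (3.000) = 1.198 g → mol O = 0.07487
Ratios (÷ 0.07487): C 3.000, H 4.001, O 1.000
≈ 3:4:1 → C3H4O

C3H4O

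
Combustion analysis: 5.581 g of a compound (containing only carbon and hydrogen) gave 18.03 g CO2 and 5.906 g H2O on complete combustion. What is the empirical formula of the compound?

mol C = 18.03 / 44.01 = 0.4097; mass C = 0.4097 × 12.01 = 4.920 g
mol H = 2 × (5.906 / 18.02) = 0.6555; mass H = 0.6555 × 1.008 = 0.6607 g
Divide by the smallest (0.4097 mol C): C 1.000, H 1.600
×5: C 5.00, H 8.00 → C5H8

C5H8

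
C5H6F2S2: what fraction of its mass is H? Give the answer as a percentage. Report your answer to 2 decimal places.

Molar mass = 5(12.01) + 6(1.008) + 2(19.00) + 2(32.07) = 168.238 g/mol
Mass of H per mole = 6 × 1.008 = 6.048 g
% H = 6.048 / 168.238 × 100 = 3.59%

3.59%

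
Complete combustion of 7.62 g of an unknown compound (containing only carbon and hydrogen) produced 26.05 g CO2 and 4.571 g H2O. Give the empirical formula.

mol C = 26.05 / 44.01 = 0.5919; mass C = 0.5919 × 12.01 = 7.109 g
mol H = 2 × (4.571 / 18.02) = 0.5073; mass H = 0.5073 × 1.008 = 0.5114 g
Ratios (÷ 0.5073): C 1.167, H 1.000
Multiply by 6: C 7.00, H 6.00 → C7H6

C7H6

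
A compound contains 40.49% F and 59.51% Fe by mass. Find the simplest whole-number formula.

Assume 100 g: 40.49 g F, 59.51 g Fe.
n(F) = 40.49/19.00 = 2.131, n(Fe) = 59.51/55.85 = 1.066
Divide by the smallest (1.066 mol Fe): F 2.000, Fe 1.000
≈ 2:1 → F2Fe

F2Fe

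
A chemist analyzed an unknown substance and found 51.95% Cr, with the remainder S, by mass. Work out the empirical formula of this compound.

Cr2S3

Assume 100 g: 51.95 g Cr, 48.05 g S.
Moles — Cr: 51.95 / 52.00 = 0.999 mol; S: 48.05 / 32.07 = 1.498 mol
Divide by the smallest (0.999 mol Cr): Cr 1.000, S 1.500
Scaling by 2: Cr 2.00, S 3.00 → Cr2S3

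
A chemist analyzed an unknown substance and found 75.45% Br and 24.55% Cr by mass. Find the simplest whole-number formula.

Assume 100 g: 75.45 g Br, 24.55 g Cr.
Br: 75.45 g ÷ 79.90 g/mol = 0.9443 mol
Cr: 24.55 g ÷ 52.00 g/mol = 0.4721 mol
Smallest is Cr at 0.4721 mol; normalising gives Br 2.000, Cr 1.000
Ratio ≈ 2:1, so the empirical formula is Br2Cr

Br2Cr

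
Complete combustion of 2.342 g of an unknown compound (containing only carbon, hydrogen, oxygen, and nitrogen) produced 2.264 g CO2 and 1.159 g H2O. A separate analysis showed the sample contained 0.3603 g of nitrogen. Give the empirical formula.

mol C = 2.264 / 44.01 = 0.05144; mass C = 0.05144 × 12.01 = 0.6178 g
mol H = 2 × (1.159 / 18.02) = 0.1286; mass H = 0.1286 × 1.008 = 0.1297 g
mol N = 0.3603 / 14.01 = 0.02572
mass O = 2.342 − (1.108) = 1.234 g → mol O = 0.07714
Divide by the smallest (0.02572 mol N): C 2.000, H 5.002, N 1.000, O 2.999
≈ 2:5:1:3 → C2H5NO3

C2H5NO3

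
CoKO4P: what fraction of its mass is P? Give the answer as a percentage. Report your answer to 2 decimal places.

16.05%

Molar mass = 1(58.93) + 1(39.10) + 4(16.00) + 1(30.97) = 193.000 g/mol
Mass of P per mole = 1 × 30.97 = 30.970 g
% P = 30.970 / 193.000 × 100 = 16.05%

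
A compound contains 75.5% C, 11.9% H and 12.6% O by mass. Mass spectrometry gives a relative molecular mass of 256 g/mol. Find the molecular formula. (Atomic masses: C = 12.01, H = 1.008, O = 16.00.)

Assume 100 g: 75.5 g C, 11.9 g H, 12.6 g O.
C: 75.5 g ÷ 12.01 g/mol = 6.286 mol
H: 11.9 g ÷ 1.008 g/mol = 11.81 mol
O: 12.6 g ÷ 16.00 g/mol = 0.7875 mol
Smallest is O at 0.7875 mol; normalising gives C 7.983, H 14.991, O 1.000
Ratio ≈ 8:15:1, so the empirical formula is C8H15O
Empirical-formula mass = 127.20 g/mol
n = 256 / 127.20 = 2.01 ≈ 2
Molecular formula = (C8H15O)×2 = C16H30O2

C16H30O2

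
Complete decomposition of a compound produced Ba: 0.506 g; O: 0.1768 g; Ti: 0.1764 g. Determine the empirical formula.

BaO3Ti

Moles — Ba: 0.506 / 137.33 = 0.003685 mol; O: 0.1768 / 16.00 = 0.01105 mol; Ti: 0.1764 / 47.87 = 0.003685 mol
Ratios (÷ 0.003685): Ba 1.000, O 2.999, Ti 1.000
≈ 1:3:1 → BaO3Ti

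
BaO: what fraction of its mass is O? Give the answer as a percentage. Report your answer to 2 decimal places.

10.44%

Molar mass = 1(137.33) + 1(16.00) = 153.330 g/mol
Mass of O per mole = 1 × 16.00 = 16.000 g
% O = 16.000 / 153.330 × 100 = 10.44%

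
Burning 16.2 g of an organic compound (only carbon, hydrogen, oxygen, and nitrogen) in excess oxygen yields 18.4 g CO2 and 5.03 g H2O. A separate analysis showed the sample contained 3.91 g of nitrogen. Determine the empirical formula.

C3H4N2O3

mol C = 18.4 / 44.01 = 0.4181; mass C = 0.4181 × 12.01 = 5.021 g
mol H = 2 × (5.03 / 18.02) = 0.5583; mass H = 0.5583 × 1.008 = 0.5627 g
mol N = 3.91 / 14.01 = 0.2791
mass O = 16.2 − (9.494) = 6.706 g → mol O = 0.4191
Smallest is N at 0.2791 mol; normalising gives C 1.498, H 2.000, N 1.000, O 1.502
×2: C 3.00, H 4.00, N 2.00, O 3.00 → C3H4N2O3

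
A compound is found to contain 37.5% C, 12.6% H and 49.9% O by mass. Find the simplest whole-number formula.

CH4O

Assume 100 g: 37.5 g C, 12.6 g H, 49.9 g O.
Moles — C: 37.5 / 12.01 = 3.122 mol; H: 12.6 / 1.008 = 12.5 mol; O: 49.9 / 16.00 = 3.119 mol
Divide by the smallest (3.119 mol O): C 1.001, H 4.008, O 1.000
Ratio ≈ 1:4:1, so the empirical formula is CH4O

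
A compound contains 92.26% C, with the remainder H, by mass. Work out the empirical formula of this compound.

CH

Assume 100 g: 92.26 g C, 7.74 g H.
n(C) = 92.26/12.01 = 7.682, n(H) = 7.74/1.008 = 7.679
Smallest is H at 7.679 mol; normalising gives C 1.000, H 1.000
→ CH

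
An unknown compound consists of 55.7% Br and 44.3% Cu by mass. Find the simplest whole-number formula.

BrCu

Assume 100 g: 55.7 g Br, 44.3 g Cu.
Br: 55.7 g ÷ 79.90 g/mol = 0.6971 mol
Cu: 44.3 g ÷ 63.55 g/mol = 0.6971 mol
Divide by the smallest (0.6971 mol Cu): Br 1.000, Cu 1.000
Ratio ≈ 1:1, so the empirical formula is BrCu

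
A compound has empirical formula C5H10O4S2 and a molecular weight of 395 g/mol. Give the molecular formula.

C10H20O8S4

Empirical-formula mass = 198.27 g/mol
n = 395 / 198.27 = 1.99 ≈ 2
Molecular formula = (C5H10O4S2)2 = C10H20O8S4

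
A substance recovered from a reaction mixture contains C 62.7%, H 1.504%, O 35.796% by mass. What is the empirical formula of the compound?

C7H2O3

Assume 100 g: 62.7 g C, 1.504 g H, 35.796 g O.
C: 62.7 g ÷ 12.01 g/mol = 5.221 mol
H: 1.504 g ÷ 1.008 g/mol = 1.492 mol
O: 35.796 g ÷ 16.00 g/mol = 2.237 mol
Ratios (÷ 1.492): C 3.499, H 1.000, O 1.499
Multiply by 2: C 7.00, H 2.00, O 3.00 → C7H2O3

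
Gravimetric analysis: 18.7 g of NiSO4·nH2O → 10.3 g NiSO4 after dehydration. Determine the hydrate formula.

Mass of water lost = 18.7 − 10.3 = 8.4 g → 8.4 / 18.02 = 0.4661 mol H2O
Molar mass of NiSO4 = 154.76 g/mol → mol NiSO4 = 10.3 / 154.76 = 0.06655
n = 0.4661 / 0.06655 = 7.00 ≈ 7 → NiSO4·7H2O

NiSO4·7H2O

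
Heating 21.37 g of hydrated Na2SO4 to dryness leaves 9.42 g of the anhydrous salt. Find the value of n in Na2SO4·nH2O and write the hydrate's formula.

Na2SO4·10H2O

Mass of water lost = 21.37 − 9.42 = 11.95 g → 11.95 / 18.02 = 0.6632 mol H2O
Molar mass of Na2SO4 = 142.05 g/mol → mol Na2SO4 = 9.42 / 142.05 = 0.06631
n = 0.6632 / 0.06631 = 10.00 ≈ 10 → Na2SO4·10H2O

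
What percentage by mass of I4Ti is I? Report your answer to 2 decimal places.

Molar mass = 4(126.90) + 1(47.87) = 555.470 g/mol
Mass of I per mole = 4 × 126.90 = 507.600 g
% I = 507.600 / 555.470 × 100 = 91.38%

91.38%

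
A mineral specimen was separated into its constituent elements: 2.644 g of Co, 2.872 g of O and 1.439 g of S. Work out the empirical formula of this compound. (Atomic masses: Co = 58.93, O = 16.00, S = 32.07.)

Co: 2.644 g ÷ 58.93 g/mol = 0.04487 mol
O: 2.872 g ÷ 16.00 g/mol = 0.1795 mol
S: 1.439 g ÷ 32.07 g/mol = 0.04487 mol
Smallest is Co at 0.04487 mol; normalising gives Co 1.000, O 4.001, S 1.000
→ CoO4S

CoO4S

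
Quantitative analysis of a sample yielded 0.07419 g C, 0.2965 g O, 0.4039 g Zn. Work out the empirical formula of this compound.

Moles — C: 0.07419 / 12.01 = 0.006177 mol; O: 0.2965 / 16.00 = 0.01853 mol; Zn: 0.4039 / 65.38 = 0.006178 mol
Ratios (÷ 0.006177): C 1.000, O 3.000, Zn 1.000
Ratio ≈ 1:3:1, so the empirical formula is CO3Zn

CO3Zn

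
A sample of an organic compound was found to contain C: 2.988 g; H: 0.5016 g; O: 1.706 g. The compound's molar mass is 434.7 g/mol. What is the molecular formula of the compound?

C: 2.988 g ÷ 12.01 g/mol = 0.2488 mol
H: 0.5016 g ÷ 1.008 g/mol = 0.4976 mol
O: 1.706 g ÷ 16.00 g/mol = 0.1066 mol
Smallest is O at 0.1066 mol; normalising gives C 2.333, H 4.667, O 1.000
Multiply by 3: C 7.00, H 14.00, O 3.00 → C7H14O3
Empirical-formula mass = 146.18 g/mol
n = 434.7 / 146.18 = 2.97 ≈ 3
Molecular formula = (C7H14O3)×3 = C21H42O9

C21H42O9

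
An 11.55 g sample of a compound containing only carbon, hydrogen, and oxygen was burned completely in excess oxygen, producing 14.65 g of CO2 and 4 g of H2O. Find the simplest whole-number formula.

mol C = 14.65 / 44.01 = 0.3329; mass C = 0.3329 × 12.01 = 3.998 g
mol H = 2 × (4 / 18.02) = 0.4440; mass H = 0.4440 × 1.008 = 0.4475 g
mass O = 11.55 − (4.445) = 7.105 g → mol O = 0.4440
Divide by the smallest (0.3329 mol C): C 1.000, H 1.334, O 1.334
×3: C 3.00, H 4.00, O 4.00 → C3H4O4

C3H4O4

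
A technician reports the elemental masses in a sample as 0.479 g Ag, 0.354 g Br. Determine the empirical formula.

AgBr

n(Ag) = 0.479/107.87 = 0.004441, n(Br) = 0.354/79.90 = 0.004431
Smallest is Br at 0.004431 mol; normalising gives Ag 1.002, Br 1.000
→ AgBr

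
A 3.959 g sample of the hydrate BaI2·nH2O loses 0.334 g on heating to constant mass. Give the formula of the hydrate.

BaI2·2H2O

Mass of anhydrous BaI2 = 3.959 − 0.334 = 3.625 g
mol H2O = 0.334 / 18.02 = 0.01853
Molar mass of BaI2 = 391.13 g/mol → mol BaI2 = 3.625 / 391.13 = 0.009268
n = 0.01853 / 0.009268 = 2.00 ≈ 2 → BaI2·2H2O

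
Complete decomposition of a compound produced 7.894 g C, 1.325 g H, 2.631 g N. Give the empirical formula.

n(C) = 7.894/12.01 = 0.6573, n(H) = 1.325/1.008 = 1.314, n(N) = 2.631/14.01 = 0.1878
Ratios (÷ 0.1878): C 3.500, H 7.000, N 1.000
Multiply by 2: C 7.00, H 14.00, N 2.00 → C7H14N2

C7H14N2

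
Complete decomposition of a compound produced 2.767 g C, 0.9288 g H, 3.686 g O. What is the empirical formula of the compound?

CH4O

C: 2.767 g ÷ 12.01 g/mol = 0.2304 mol
H: 0.9288 g ÷ 1.008 g/mol = 0.9214 mol
O: 3.686 g ÷ 16.00 g/mol = 0.2304 mol
Smallest is O at 0.2304 mol; normalising gives C 1.000, H 4.000, O 1.000
≈ 1:4:1 → CH4O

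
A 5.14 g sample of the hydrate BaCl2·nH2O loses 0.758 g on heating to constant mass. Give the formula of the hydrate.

Mass of anhydrous BaCl2 = 5.14 − 0.758 = 4.382 g
mol H2O = 0.758 / 18.02 = 0.04206
Molar mass of BaCl2 = 208.23 g/mol → mol BaCl2 = 4.382 / 208.23 = 0.02104
n = 0.04206 / 0.02104 = 2.00 ≈ 2 → BaCl2·2H2O

BaCl2·2H2O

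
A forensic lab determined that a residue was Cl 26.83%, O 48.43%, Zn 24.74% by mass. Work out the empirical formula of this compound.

Cl2O8Zn

Assume 100 g: 26.83 g Cl, 48.43 g O, 24.74 g Zn.
Cl: 26.83 g ÷ 35.45 g/mol = 0.7568 mol
O: 48.43 g ÷ 16.00 g/mol = 3.027 mol
Zn: 24.74 g ÷ 65.38 g/mol = 0.3784 mol
Smallest is Zn at 0.3784 mol; normalising gives Cl 2.000, O 7.999, Zn 1.000
≈ 2:8:1 → Cl2O8Zn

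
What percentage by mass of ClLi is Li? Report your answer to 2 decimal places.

Molar mass = 1(35.45) + 1(6.94) = 42.390 g/mol
Mass of Li per mole = 1 × 6.94 = 6.940 g
% Li = 6.940 / 42.390 × 100 = 16.37%

16.37%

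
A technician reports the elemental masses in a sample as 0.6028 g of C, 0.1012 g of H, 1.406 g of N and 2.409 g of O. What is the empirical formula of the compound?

CH2N2O3

n(C) = 0.6028/12.01 = 0.05019, n(H) = 0.1012/1.008 = 0.1004, n(N) = 1.406/14.01 = 0.1004, n(O) = 2.409/16.00 = 0.1506
Ratios (÷ 0.05019): C 1.000, H 2.000, N 1.999, O 3.000
→ CH2N2O3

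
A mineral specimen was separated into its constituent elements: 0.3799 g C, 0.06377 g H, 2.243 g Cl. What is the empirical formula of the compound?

CH2Cl2

C: 0.3799 g ÷ 12.01 g/mol = 0.03163 mol
H: 0.06377 g ÷ 1.008 g/mol = 0.06326 mol
Cl: 2.243 g ÷ 35.45 g/mol = 0.06327 mol
Divide by the smallest (0.03163 mol C): C 1.000, H 2.000, Cl 2.000
≈ 1:2:2 → CH2Cl2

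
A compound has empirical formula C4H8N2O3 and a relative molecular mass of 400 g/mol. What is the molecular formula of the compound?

C12H24N6O9

Empirical-formula mass = 132.12 g/mol
n = 400 / 132.12 = 3.03 ≈ 3
Molecular formula = (C4H8N2O3)3 = C12H24N6O9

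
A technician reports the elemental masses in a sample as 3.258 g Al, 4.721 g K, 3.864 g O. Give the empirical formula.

AlKO2

Al: 3.258 g ÷ 26.98 g/mol = 0.1208 mol
K: 4.721 g ÷ 39.10 g/mol = 0.1207 mol
O: 3.864 g ÷ 16.00 g/mol = 0.2415 mol
Smallest is K at 0.1207 mol; normalising gives Al 1.000, K 1.000, O 2.000
≈ 1:1:2 → AlKO2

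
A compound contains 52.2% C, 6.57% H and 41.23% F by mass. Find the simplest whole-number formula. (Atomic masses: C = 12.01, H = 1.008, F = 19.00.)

Assume 100 g: 52.2 g C, 6.57 g H, 41.23 g F.
C: 52.2 g ÷ 12.01 g/mol = 4.346 mol
H: 6.57 g ÷ 1.008 g/mol = 6.518 mol
F: 41.23 g ÷ 19.00 g/mol = 2.17 mol
Ratios (÷ 2.17): C 2.003, H 3.004, F 1.000
≈ 2:3:1 → C2H3F

C2H3F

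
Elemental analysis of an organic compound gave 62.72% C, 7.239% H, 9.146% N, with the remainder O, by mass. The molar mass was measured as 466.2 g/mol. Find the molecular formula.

Assume 100 g: 62.72 g C, 7.239 g H, 9.146 g N, 20.895 g O.
C: 62.72 g ÷ 12.01 g/mol = 5.222 mol
H: 7.239 g ÷ 1.008 g/mol = 7.182 mol
N: 9.146 g ÷ 14.01 g/mol = 0.6528 mol
O: 20.895 g ÷ 16.00 g/mol = 1.306 mol
Smallest is N at 0.6528 mol; normalising gives C 8.000, H 11.001, N 1.000, O 2.000
≈ 8:11:1:2 → C8H11NO2
Empirical-formula mass = 153.18 g/mol
n = 466.2 / 153.18 = 3.04 ≈ 3
Molecular formula = (C8H11NO2)×3 = C24H33N3O6

C24H33N3O6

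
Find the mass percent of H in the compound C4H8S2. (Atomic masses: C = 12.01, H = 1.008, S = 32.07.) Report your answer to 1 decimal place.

6.7%

Molar mass = 4(12.01) + 8(1.008) + 2(32.07) = 120.244 g/mol
Mass of H per mole = 8 × 1.008 = 8.064 g
% H = 8.064 / 120.244 × 100 = 6.7%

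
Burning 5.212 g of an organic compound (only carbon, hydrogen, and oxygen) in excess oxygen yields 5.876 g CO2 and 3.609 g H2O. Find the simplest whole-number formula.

mol C = 5.876 / 44.01 = 0.1335; mass C = 0.1335 × 12.01 = 1.604 g
mol H = 2 × (3.609 / 18.02) = 0.4006; mass H = 0.4006 × 1.008 = 0.4038 g
mass O = 5.212 − (2.007) = 3.205 g → mol O = 0.2003
Smallest is C at 0.1335 mol; normalising gives C 1.000, H 3.000, O 1.500
Scaling by 2: C 2.00, H 6.00, O 3.00 → C2H6O3

C2H6O3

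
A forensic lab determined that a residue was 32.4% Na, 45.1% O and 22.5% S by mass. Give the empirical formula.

Assume 100 g: 32.4 g Na, 45.1 g O, 22.5 g S.
Na: 32.4 g ÷ 22.99 g/mol = 1.409 mol
O: 45.1 g ÷ 16.00 g/mol = 2.819 mol
S: 22.5 g ÷ 32.07 g/mol = 0.7016 mol
Ratios (÷ 0.7016): Na 2.009, O 4.018, S 1.000
→ Na2O4S

Na2O4S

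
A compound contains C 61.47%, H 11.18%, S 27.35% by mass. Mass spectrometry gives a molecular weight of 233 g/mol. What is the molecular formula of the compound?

C12H26S2

Assume 100 g: 61.47 g C, 11.18 g H, 27.35 g S.
C: 61.47 g ÷ 12.01 g/mol = 5.118 mol
H: 11.18 g ÷ 1.008 g/mol = 11.09 mol
S: 27.35 g ÷ 32.07 g/mol = 0.8528 mol
Ratios (÷ 0.8528): C 6.002, H 13.005, S 1.000
≈ 6:13:1 → C6H13S
Empirical-formula mass = 117.23 g/mol
n = 233 / 117.23 = 1.99 ≈ 2
Molecular formula = (C6H13S)×2 = C12H26S2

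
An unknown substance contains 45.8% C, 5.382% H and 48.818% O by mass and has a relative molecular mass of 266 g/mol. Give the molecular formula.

Assume 100 g: 45.8 g C, 5.382 g H, 48.818 g O.
Moles — C: 45.8 / 12.01 = 3.813 mol; H: 5.382 / 1.008 = 5.339 mol; O: 48.818 / 16.00 = 3.051 mol
Smallest is O at 3.051 mol; normalising gives C 1.250, H 1.750, O 1.000
Scaling by 4: C 5.00, H 7.00, O 4.00 → C5H7O4
Empirical-formula mass = 131.11 g/mol
n = 266 / 131.11 = 2.03 ≈ 2
Molecular formula = (C5H7O4)×2 = C10H14O8

C10H14O8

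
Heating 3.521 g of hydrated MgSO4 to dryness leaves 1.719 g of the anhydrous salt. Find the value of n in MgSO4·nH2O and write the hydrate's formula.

MgSO4·7H2O

Mass of water lost = 3.521 − 1.719 = 1.802 g → 1.802 / 18.02 = 0.1 mol H2O
Molar mass of MgSO4 = 120.38 g/mol → mol MgSO4 = 1.719 / 120.38 = 0.01428
n = 0.1 / 0.01428 = 7.00 ≈ 7 → MgSO4·7H2O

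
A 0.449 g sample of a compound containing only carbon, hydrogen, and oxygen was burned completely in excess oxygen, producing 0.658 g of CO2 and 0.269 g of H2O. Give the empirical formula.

CH2O

mol C = 0.658 / 44.01 = 0.01495; mass C = 0.01495 × 12.01 = 0.1796 g
mol H = 2 × (0.269 / 18.02) = 0.02986; mass H = 0.02986 × 1.008 = 0.03009 g
mass O = 0.449 − (0.2097) = 0.2393 g → mol O = 0.01496
Divide by the smallest (0.01495 mol C): C 1.000, H 1.997, O 1.001
→ CH2O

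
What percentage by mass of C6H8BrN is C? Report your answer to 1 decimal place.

41.4%

Molar mass = 6(12.01) + 8(1.008) + 1(79.90) + 1(14.01) = 174.034 g/mol
Mass of C per mole = 6 × 12.01 = 72.060 g
% C = 72.060 / 174.034 × 100 = 41.4%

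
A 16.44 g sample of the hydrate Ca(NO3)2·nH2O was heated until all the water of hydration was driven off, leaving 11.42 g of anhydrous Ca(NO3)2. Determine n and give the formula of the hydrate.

Ca(NO3)2·4H2O

Mass of water lost = 16.44 − 11.42 = 5.02 g → 5.02 / 18.02 = 0.2786 mol H2O
Molar mass of Ca(NO3)2 = 164.10 g/mol → mol Ca(NO3)2 = 11.42 / 164.10 = 0.06959
n = 0.2786 / 0.06959 = 4.00 ≈ 4 → Ca(NO3)2·4H2O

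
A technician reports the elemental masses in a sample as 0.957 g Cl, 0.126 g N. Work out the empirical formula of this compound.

Cl3N

n(Cl) = 0.957/35.45 = 0.027, n(N) = 0.126/14.01 = 0.008994
Divide by the smallest (0.008994 mol N): Cl 3.002, N 1.000
→ Cl3N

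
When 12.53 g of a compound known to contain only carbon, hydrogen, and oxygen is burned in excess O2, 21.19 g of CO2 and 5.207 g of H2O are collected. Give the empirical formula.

C5H6O4

mol C = 21.19 / 44.01 = 0.4815; mass C = 0.4815 × 12.01 = 5.783 g
mol H = 2 × (5.207 / 18.02) = 0.5779; mass H = 0.5779 × 1.008 = 0.5825 g
mass O = 12.53 − (6.365) = 6.165 g → mol O = 0.3853
Smallest is O at 0.3853 mol; normalising gives C 1.250, H 1.500, O 1.000
Multiply by 4: C 5.00, H 6.00, O 4.00 → C5H6O4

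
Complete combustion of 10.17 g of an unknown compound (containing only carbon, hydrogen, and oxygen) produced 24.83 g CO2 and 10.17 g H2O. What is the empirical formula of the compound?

C4H8O

mol C = 24.83 / 44.01 = 0.5642; mass C = 0.5642 × 12.01 = 6.776 g
mol H = 2 × (10.17 / 18.02) = 1.129; mass H = 1.129 × 1.008 = 1.138 g
mass O = 10.17 − (7.914) = 2.256 g → mol O = 0.1410
Ratios (÷ 0.141): C 4.001, H 8.004, O 1.000
Ratio ≈ 4:8:1, so the empirical formula is C4H8O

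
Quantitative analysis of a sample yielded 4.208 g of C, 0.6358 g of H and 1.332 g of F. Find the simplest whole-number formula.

C: 4.208 g ÷ 12.01 g/mol = 0.3504 mol
H: 0.6358 g ÷ 1.008 g/mol = 0.6308 mol
F: 1.332 g ÷ 19.00 g/mol = 0.07011 mol
Smallest is F at 0.07011 mol; normalising gives C 4.998, H 8.997, F 1.000
Ratio ≈ 5:9:1, so the empirical formula is C5H9F

C5H9F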